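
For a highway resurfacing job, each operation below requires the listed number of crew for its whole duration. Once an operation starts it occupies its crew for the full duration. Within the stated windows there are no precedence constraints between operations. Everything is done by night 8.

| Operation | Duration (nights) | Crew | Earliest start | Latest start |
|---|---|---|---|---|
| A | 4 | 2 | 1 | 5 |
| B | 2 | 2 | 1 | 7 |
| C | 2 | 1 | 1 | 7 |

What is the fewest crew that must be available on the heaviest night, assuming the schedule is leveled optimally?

2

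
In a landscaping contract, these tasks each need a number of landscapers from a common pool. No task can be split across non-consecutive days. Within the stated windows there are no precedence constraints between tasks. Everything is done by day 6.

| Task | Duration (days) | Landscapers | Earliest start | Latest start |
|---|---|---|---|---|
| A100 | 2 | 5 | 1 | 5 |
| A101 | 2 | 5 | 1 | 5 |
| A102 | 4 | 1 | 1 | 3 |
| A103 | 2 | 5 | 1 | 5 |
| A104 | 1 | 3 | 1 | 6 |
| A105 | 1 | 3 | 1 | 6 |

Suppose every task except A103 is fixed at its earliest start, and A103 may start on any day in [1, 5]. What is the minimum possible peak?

A103@1: d1:22  d2:16  d3:1  d4:1  d5:0  d6:0 → peak 22
A103@2: d1:17  d2:16  d3:6  d4:1  d5:0  d6:0 → peak 17
A103@3: d1:17  d2:11  d3:6  d4:6  d5:0  d6:0 → peak 17
A103@4: d1:17  d2:11  d3:1  d4:6  d5:5  d6:0 → peak 17
A103@5: d1:17  d2:11  d3:1  d4:1  d5:5  d6:5 → peak 17
Best is A103@2, peak 17.

17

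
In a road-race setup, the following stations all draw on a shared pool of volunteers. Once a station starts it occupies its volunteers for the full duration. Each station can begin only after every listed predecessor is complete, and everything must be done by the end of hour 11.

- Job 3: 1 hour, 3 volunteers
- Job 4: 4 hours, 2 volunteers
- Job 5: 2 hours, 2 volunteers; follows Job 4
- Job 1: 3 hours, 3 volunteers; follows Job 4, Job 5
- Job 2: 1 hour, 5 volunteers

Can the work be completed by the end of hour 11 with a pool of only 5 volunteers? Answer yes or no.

yes

Schedule Job 3@1, Job 4@1, Job 5@5, Job 1@7, Job 2@10: h1:5  h2:2  h3:2  h4:2  h5:2  h6:2  h7:3  h8:3  h9:3  h10:5  h11:0 — peak 5 ≤ 5.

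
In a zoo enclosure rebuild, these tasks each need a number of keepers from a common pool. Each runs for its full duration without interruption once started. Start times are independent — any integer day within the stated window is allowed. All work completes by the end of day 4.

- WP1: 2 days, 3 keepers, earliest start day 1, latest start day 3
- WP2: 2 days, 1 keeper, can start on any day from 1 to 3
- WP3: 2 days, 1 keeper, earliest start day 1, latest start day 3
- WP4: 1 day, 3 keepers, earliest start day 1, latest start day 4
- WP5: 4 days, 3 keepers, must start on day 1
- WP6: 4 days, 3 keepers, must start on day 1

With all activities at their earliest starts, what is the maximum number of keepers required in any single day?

Early-start schedule: WP1@1, WP2@1, WP3@1, WP4@1, WP5@1, WP6@1.
Load per day: day 1: 14, day 2: 11, day 3: 6, day 4: 6.
Peak is 14.

14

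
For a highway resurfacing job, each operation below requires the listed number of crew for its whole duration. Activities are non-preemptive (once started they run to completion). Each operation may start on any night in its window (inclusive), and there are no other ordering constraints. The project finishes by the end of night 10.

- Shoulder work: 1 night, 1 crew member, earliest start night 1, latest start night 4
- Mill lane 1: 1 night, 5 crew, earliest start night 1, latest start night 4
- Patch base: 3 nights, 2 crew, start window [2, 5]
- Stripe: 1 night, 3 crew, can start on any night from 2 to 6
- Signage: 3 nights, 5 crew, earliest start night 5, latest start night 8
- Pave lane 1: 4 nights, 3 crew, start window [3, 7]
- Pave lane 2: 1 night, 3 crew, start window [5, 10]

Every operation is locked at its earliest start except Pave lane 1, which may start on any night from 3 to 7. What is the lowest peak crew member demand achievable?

8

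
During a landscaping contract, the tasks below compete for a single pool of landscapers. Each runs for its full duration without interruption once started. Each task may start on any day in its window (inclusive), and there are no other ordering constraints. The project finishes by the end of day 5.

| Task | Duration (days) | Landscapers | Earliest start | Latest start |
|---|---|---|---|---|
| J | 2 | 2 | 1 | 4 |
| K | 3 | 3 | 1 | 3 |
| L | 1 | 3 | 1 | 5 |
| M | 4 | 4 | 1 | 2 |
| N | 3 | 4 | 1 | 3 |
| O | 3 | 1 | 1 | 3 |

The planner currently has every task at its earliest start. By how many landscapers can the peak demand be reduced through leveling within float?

Early-start peak: d1:17  d2:14  d3:12  d4:4  d5:0 ⇒ 17.
Leveled (J@1, K@1, L@1, M@1, N@3, O@2): d1:12  d2:10  d3:12  d4:9  d5:4 ⇒ 12.
Reduction 17 − 12 = 5.

5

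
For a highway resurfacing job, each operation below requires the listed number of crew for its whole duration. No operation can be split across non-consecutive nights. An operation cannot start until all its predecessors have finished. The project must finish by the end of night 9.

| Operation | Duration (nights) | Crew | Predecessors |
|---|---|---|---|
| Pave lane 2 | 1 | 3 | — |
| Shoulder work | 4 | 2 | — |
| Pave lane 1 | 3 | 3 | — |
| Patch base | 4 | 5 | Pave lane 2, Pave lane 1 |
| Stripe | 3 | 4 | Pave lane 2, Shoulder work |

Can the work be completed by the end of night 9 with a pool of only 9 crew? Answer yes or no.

yes

Schedule Pave lane 2@1, Shoulder work@1, Pave lane 1@1, Patch base@4, Stripe@5: n1:8  n2:5  n3:5  n4:7  n5:9  n6:9  n7:9  n8:0  n9:0 — peak 9 ≤ 9.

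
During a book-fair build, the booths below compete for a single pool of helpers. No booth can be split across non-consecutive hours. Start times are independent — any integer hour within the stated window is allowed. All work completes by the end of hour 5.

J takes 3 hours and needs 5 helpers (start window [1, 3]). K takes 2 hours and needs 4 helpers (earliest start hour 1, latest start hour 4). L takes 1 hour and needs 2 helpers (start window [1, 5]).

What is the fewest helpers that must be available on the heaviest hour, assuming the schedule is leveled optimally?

Early-start (J@1, K@1, L@1) gives peak 11: h1:11  h2:9  h3:5  h4:0  h5:0.
Shift K→4, L→4.
Schedule J@1, K@4, L@4: h1:5  h2:5  h3:5  h4:6  h5:4 — peak 6.

6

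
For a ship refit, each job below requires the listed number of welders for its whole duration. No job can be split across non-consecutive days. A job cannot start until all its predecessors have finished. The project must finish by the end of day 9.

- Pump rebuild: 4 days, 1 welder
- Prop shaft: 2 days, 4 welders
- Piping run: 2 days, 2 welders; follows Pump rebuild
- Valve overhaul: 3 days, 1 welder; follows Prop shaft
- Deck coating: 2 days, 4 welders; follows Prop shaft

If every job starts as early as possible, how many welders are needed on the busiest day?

6

Early-start schedule: Pump rebuild@1, Prop shaft@1, Piping run@5, Valve overhaul@3, Deck coating@3.
Load per day: day 1: 5, day 2: 5, day 3: 6, day 4: 6, day 5: 3, day 6: 2, day 7: 0, day 8: 0, day 9: 0.
Peak is 6.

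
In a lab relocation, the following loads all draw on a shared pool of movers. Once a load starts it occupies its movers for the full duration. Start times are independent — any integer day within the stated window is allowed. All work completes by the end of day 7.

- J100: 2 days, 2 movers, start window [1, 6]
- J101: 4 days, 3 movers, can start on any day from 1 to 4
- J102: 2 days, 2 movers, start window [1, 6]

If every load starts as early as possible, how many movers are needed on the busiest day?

7

Early-start schedule: J100@1, J101@1, J102@1.
Load per day: day 1: 7, day 2: 7, day 3: 3, day 4: 3, day 5: 0, day 6: 0, day 7: 0.
Peak is 7.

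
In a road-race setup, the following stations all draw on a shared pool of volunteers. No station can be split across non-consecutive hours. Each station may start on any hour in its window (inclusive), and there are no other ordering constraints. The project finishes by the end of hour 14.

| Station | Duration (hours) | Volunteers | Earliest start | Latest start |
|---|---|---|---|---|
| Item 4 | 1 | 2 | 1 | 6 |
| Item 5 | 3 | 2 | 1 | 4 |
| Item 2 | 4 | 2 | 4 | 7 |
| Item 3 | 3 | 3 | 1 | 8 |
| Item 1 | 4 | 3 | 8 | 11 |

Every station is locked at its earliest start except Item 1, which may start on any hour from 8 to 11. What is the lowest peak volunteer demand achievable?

Item 1@8: h1:7  h2:5  h3:5  h4:2  h5:2  h6:2  h7:2  h8:3  h9:3  h10:3  h11:3  h12:0  h13:0  h14:0 → peak 7
Item 1@9: h1:7  h2:5  h3:5  h4:2  h5:2  h6:2  h7:2  h8:0  h9:3  h10:3  h11:3  h12:3  h13:0  h14:0 → peak 7
Item 1@10: h1:7  h2:5  h3:5  h4:2  h5:2  h6:2  h7:2  h8:0  h9:0  h10:3  h11:3  h12:3  h13:3  h14:0 → peak 7
Item 1@11: h1:7  h2:5  h3:5  h4:2  h5:2  h6:2  h7:2  h8:0  h9:0  h10:0  h11:3  h12:3  h13:3  h14:3 → peak 7
Best is Item 1@8, peak 7.

7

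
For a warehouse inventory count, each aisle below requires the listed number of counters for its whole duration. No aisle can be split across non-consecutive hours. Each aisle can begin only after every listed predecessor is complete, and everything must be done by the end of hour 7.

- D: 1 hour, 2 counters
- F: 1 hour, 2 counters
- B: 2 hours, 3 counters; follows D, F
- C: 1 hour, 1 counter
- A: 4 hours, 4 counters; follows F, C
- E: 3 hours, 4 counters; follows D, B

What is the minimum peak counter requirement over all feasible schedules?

Schedule D@1, F@1, B@2, C@1, A@2, E@4: h1:5  h2:7  h3:7  h4:8  h5:8  h6:4  h7:0 — peak 8.

8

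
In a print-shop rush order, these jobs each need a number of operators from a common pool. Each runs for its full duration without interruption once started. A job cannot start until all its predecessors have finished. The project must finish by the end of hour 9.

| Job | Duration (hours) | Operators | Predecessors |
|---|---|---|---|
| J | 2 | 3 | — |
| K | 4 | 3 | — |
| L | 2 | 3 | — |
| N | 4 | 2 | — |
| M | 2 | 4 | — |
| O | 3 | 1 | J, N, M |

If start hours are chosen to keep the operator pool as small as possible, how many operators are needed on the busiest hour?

Early-start (J@1, K@1, L@1, N@1, M@1, O@5) gives peak 15: h1:15  h2:15  h3:5  h4:5  h5:1  h6:1  h7:1  h8:0  h9:0.
Shift L→7, N→3, M→5, O→7.
Schedule J@1, K@1, L@7, N@3, M@5, O@7: h1:6  h2:6  h3:5  h4:5  h5:6  h6:6  h7:4  h8:4  h9:1 — peak 6.

6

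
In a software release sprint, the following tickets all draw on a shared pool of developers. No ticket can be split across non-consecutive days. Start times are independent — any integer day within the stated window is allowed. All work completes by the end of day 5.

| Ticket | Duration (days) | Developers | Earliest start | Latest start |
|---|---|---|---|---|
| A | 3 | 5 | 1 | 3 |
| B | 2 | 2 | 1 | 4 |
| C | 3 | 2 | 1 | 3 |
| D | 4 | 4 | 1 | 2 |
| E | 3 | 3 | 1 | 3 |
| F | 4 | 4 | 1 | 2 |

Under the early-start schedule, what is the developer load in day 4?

At early start, day 4 has: D, F.
Demand: 4 + 4 = 8.

8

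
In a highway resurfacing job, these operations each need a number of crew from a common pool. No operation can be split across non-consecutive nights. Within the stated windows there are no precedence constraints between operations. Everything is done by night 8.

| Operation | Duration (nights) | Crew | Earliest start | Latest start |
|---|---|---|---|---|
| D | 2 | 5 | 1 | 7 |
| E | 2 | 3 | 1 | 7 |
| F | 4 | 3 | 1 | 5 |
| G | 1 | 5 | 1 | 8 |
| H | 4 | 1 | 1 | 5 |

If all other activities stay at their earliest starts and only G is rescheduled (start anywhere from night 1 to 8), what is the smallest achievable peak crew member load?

12

G@1: n1:17  n2:12  n3:4  n4:4  n5:0  n6:0  n7:0  n8:0 → peak 17
G@2: n1:12  n2:17  n3:4  n4:4  n5:0  n6:0  n7:0  n8:0 → peak 17
G@3: n1:12  n2:12  n3:9  n4:4  n5:0  n6:0  n7:0  n8:0 → peak 12
G@4: n1:12  n2:12  n3:4  n4:9  n5:0  n6:0  n7:0  n8:0 → peak 12
G@5: n1:12  n2:12  n3:4  n4:4  n5:5  n6:0  n7:0  n8:0 → peak 12
G@6: n1:12  n2:12  n3:4  n4:4  n5:0  n6:5  n7:0  n8:0 → peak 12
G@7: n1:12  n2:12  n3:4  n4:4  n5:0  n6:0  n7:5  n8:0 → peak 12
G@8: n1:12  n2:12  n3:4  n4:4  n5:0  n6:0  n7:0  n8:5 → peak 12
Best is G@3, peak 12.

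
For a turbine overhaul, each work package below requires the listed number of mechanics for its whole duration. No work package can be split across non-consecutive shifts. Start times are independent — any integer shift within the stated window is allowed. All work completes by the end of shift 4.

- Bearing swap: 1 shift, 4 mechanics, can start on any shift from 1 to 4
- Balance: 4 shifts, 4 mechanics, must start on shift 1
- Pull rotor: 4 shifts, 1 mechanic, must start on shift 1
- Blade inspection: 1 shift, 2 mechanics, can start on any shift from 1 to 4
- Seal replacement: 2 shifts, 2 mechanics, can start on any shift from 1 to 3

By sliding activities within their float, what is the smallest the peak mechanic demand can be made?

9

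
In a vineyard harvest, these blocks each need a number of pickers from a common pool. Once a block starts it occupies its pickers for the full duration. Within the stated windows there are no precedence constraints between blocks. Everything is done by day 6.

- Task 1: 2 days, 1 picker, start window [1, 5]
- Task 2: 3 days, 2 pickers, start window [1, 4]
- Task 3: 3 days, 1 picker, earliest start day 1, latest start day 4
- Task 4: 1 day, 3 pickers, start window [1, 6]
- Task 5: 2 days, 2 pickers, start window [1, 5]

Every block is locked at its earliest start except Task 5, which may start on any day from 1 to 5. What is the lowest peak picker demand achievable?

Task 5@1: d1:9  d2:6  d3:3  d4:0  d5:0  d6:0 → peak 9
Task 5@2: d1:7  d2:6  d3:5  d4:0  d5:0  d6:0 → peak 7
Task 5@3: d1:7  d2:4  d3:5  d4:2  d5:0  d6:0 → peak 7
Task 5@4: d1:7  d2:4  d3:3  d4:2  d5:2  d6:0 → peak 7
Task 5@5: d1:7  d2:4  d3:3  d4:0  d5:2  d6:2 → peak 7
Best is Task 5@2, peak 7.

7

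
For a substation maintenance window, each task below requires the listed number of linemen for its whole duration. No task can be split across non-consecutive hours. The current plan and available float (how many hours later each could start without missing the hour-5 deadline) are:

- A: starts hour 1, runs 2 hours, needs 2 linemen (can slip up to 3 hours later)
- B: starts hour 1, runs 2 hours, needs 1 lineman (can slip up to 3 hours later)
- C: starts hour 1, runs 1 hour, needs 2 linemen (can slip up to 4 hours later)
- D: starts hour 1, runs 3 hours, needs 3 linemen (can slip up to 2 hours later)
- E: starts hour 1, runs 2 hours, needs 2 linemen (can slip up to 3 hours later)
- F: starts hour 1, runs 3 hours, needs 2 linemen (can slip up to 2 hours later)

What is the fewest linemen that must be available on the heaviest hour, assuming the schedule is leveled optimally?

Early-start (A@1, B@1, C@1, D@1, E@1, F@1) gives peak 12: h1:12  h2:10  h3:5  h4:0  h5:0.
Shift C→4, E→4, F→3.
Schedule A@1, B@1, C@4, D@1, E@4, F@3: h1:6  h2:6  h3:5  h4:6  h5:4 — peak 6.
Total lineman-hours = 27 over 5 hours ⇒ peak ≥ ⌈27/5⌉ = 6, so 6 is optimal.

6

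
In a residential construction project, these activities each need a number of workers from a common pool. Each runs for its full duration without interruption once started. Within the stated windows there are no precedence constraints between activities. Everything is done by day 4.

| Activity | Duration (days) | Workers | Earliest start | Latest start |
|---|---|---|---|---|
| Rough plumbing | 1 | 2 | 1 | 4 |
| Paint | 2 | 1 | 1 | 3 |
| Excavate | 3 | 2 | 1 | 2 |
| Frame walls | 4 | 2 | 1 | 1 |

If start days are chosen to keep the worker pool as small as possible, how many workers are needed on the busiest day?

Early-start (Rough plumbing@1, Paint@1, Excavate@1, Frame walls@1) gives peak 7: d1:7  d2:5  d3:4  d4:2.
Shift Excavate→2.
Schedule Rough plumbing@1, Paint@1, Excavate@2, Frame walls@1: d1:5  d2:5  d3:4  d4:4 — peak 5.
Total worker-days = 18 over 4 days ⇒ peak ≥ ⌈18/4⌉ = 5, so 5 is optimal.

5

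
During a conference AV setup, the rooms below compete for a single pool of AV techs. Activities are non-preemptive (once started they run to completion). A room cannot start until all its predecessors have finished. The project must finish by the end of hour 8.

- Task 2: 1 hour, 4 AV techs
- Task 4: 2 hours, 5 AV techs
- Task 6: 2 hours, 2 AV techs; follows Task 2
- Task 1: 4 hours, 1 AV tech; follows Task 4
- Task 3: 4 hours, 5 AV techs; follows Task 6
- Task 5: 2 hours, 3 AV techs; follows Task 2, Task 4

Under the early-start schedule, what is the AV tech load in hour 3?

6

At early start, hour 3 has: Task 6, Task 1, Task 5.
Demand: 2 + 1 + 3 = 6.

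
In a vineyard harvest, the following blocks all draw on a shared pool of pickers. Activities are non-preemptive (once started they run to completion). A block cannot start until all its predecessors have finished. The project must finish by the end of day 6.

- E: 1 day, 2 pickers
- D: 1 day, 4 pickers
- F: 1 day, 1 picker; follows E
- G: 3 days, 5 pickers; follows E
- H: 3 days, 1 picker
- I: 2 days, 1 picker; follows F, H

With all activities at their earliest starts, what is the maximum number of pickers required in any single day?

7

Early-start schedule: E@1, D@1, F@2, G@2, H@1, I@4.
Load per day: day 1: 7, day 2: 7, day 3: 6, day 4: 6, day 5: 1, day 6: 0.
Peak is 7.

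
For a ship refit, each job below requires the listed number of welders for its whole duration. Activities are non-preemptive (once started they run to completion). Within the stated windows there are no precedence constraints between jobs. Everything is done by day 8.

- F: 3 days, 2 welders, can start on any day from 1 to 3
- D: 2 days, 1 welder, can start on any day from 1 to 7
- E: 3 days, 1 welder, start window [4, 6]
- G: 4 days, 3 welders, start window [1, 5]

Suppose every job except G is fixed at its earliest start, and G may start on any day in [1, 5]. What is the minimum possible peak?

G@1: d1:6  d2:6  d3:5  d4:4  d5:1  d6:1  d7:0  d8:0 → peak 6
G@2: d1:3  d2:6  d3:5  d4:4  d5:4  d6:1  d7:0  d8:0 → peak 6
G@3: d1:3  d2:3  d3:5  d4:4  d5:4  d6:4  d7:0  d8:0 → peak 5
G@4: d1:3  d2:3  d3:2  d4:4  d5:4  d6:4  d7:3  d8:0 → peak 4
G@5: d1:3  d2:3  d3:2  d4:1  d5:4  d6:4  d7:3  d8:3 → peak 4
Best is G@4, peak 4.

4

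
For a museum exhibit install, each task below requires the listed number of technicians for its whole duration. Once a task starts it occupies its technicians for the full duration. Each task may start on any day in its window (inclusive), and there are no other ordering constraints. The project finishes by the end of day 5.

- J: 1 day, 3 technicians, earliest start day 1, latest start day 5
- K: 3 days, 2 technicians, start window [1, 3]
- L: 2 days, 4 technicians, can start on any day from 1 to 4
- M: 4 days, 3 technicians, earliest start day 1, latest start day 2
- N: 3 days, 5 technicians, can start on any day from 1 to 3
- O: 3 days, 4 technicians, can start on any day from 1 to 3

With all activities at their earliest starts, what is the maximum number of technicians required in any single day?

21

Early-start schedule: J@1, K@1, L@1, M@1, N@1, O@1.
Load per day: day 1: 21, day 2: 18, day 3: 14, day 4: 3, day 5: 0.
Peak is 21.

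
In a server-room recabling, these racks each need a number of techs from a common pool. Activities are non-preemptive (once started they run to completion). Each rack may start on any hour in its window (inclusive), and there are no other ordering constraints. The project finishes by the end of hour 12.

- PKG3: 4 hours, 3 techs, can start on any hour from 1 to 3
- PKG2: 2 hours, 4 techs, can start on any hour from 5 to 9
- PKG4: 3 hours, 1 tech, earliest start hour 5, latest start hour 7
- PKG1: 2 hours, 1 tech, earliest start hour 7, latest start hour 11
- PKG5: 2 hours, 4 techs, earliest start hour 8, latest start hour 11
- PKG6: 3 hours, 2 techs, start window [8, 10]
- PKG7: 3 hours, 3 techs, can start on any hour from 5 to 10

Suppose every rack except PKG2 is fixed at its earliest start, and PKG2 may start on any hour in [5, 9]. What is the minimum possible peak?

8

PKG2@5: h1:3  h2:3  h3:3  h4:3  h5:8  h6:8  h7:5  h8:7  h9:6  h10:2  h11:0  h12:0 → peak 8
PKG2@6: h1:3  h2:3  h3:3  h4:3  h5:4  h6:8  h7:9  h8:7  h9:6  h10:2  h11:0  h12:0 → peak 9
PKG2@7: h1:3  h2:3  h3:3  h4:3  h5:4  h6:4  h7:9  h8:11  h9:6  h10:2  h11:0  h12:0 → peak 11
PKG2@8: h1:3  h2:3  h3:3  h4:3  h5:4  h6:4  h7:5  h8:11  h9:10  h10:2  h11:0  h12:0 → peak 11
PKG2@9: h1:3  h2:3  h3:3  h4:3  h5:4  h6:4  h7:5  h8:7  h9:10  h10:6  h11:0  h12:0 → peak 10
Best is PKG2@5, peak 8.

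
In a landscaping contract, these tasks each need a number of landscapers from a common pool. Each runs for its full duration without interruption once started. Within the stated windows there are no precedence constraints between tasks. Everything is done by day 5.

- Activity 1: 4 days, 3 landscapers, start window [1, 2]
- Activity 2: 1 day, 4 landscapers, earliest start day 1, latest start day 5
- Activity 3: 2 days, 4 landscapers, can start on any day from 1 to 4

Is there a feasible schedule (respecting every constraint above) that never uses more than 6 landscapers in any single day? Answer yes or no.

The minimum achievable peak is 7; 6 < 7, so no feasible schedule stays within the cap.

no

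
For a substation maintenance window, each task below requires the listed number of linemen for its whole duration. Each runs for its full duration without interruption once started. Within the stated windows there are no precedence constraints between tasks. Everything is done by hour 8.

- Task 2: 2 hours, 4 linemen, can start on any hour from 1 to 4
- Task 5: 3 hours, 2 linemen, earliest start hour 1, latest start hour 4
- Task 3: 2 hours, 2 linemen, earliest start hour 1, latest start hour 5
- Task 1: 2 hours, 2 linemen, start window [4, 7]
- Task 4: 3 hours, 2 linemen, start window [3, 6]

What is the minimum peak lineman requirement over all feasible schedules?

4

Early-start (Task 2@1, Task 5@1, Task 3@1, Task 1@4, Task 4@3) gives peak 8: h1:8  h2:8  h3:4  h4:4  h5:4  h6:0  h7:0  h8:0.
Shift Task 5→3, Task 3→3, Task 1→5, Task 4→6.
Schedule Task 2@1, Task 5@3, Task 3@3, Task 1@5, Task 4@6: h1:4  h2:4  h3:4  h4:4  h5:4  h6:4  h7:2  h8:2 — peak 4.
Total lineman-hours = 28 over 8 hours ⇒ peak ≥ ⌈28/8⌉ = 4, so 4 is optimal.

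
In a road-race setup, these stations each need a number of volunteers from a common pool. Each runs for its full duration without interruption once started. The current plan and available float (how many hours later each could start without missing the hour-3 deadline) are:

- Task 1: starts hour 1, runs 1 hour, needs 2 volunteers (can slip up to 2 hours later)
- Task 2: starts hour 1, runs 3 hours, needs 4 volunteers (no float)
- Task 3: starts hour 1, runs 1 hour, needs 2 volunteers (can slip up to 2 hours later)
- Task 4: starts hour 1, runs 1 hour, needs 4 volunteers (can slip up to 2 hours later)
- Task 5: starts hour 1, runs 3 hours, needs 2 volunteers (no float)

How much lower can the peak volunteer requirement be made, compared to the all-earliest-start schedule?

4

Early-start peak: h1:14  h2:6  h3:6 ⇒ 14.
Leveled (Task 1@1, Task 2@1, Task 3@1, Task 4@2, Task 5@1): h1:10  h2:10  h3:6 ⇒ 10.
Reduction 14 − 10 = 4.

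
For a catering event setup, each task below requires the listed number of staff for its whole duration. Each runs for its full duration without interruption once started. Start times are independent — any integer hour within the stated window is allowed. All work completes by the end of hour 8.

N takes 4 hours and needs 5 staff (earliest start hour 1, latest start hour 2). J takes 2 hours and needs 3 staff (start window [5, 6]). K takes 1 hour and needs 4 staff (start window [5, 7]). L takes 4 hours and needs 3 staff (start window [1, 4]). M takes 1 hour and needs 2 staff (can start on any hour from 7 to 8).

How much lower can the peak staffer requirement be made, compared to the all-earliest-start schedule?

0

Early-start peak: h1:8  h2:8  h3:8  h4:8  h5:7  h6:3  h7:2  h8:0 ⇒ 8.
Leveled (N@1, J@5, K@5, L@1, M@7): h1:8  h2:8  h3:8  h4:8  h5:7  h6:3  h7:2  h8:0 ⇒ 8.
Reduction 8 − 8 = 0.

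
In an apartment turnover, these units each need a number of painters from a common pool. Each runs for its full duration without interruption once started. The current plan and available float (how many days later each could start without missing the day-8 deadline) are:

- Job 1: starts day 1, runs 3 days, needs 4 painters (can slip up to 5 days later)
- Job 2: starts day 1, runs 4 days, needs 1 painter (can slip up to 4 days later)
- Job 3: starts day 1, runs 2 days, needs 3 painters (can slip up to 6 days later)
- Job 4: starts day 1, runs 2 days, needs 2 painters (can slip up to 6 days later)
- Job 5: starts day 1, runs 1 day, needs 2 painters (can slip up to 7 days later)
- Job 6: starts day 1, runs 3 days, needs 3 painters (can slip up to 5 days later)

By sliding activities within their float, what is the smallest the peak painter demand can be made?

Early-start (Job 1@1, Job 2@1, Job 3@1, Job 4@1, Job 5@1, Job 6@1) gives peak 15: d1:15  d2:13  d3:8  d4:1  d5:0  d6:0  d7:0  d8:0.
Shift Job 3→4, Job 4→5, Job 5→7, Job 6→6.
Schedule Job 1@1, Job 2@1, Job 3@4, Job 4@5, Job 5@7, Job 6@6: d1:5  d2:5  d3:5  d4:4  d5:5  d6:5  d7:5  d8:3 — peak 5.
Total painter-days = 37 over 8 days ⇒ peak ≥ ⌈37/8⌉ = 5, so 5 is optimal.

5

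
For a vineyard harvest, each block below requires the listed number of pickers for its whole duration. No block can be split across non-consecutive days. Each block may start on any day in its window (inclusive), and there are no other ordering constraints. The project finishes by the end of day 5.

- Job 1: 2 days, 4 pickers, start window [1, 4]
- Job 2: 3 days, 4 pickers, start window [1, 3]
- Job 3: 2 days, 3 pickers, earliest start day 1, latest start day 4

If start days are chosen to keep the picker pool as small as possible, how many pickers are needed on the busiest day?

Early-start (Job 1@1, Job 2@1, Job 3@1) gives peak 11: d1:11  d2:11  d3:4  d4:0  d5:0.
Shift Job 2→3.
Schedule Job 1@1, Job 2@3, Job 3@1: d1:7  d2:7  d3:4  d4:4  d5:4 — peak 7.

7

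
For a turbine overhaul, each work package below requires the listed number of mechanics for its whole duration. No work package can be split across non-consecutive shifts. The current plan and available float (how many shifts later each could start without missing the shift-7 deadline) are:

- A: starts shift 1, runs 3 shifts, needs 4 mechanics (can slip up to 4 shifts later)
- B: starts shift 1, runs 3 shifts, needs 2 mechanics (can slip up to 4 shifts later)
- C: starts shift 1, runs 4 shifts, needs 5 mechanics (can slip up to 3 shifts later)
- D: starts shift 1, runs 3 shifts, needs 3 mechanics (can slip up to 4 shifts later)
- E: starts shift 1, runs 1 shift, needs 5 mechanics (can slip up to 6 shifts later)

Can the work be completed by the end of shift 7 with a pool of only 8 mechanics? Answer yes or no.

The minimum achievable peak is 9; 8 < 9, so no feasible schedule stays within the cap.

no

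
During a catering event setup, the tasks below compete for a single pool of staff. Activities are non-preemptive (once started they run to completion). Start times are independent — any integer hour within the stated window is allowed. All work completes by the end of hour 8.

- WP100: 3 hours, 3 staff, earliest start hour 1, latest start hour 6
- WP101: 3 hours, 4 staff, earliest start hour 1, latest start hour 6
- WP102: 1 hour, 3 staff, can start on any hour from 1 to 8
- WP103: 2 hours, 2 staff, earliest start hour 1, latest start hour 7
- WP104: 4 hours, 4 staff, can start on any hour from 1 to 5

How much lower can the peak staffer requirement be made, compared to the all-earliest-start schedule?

Early-start peak: h1:16  h2:13  h3:11  h4:4  h5:0  h6:0  h7:0  h8:0 ⇒ 16.
Leveled (WP100@1, WP101@1, WP102@4, WP103@4, WP104@5): h1:7  h2:7  h3:7  h4:5  h5:6  h6:4  h7:4  h8:4 ⇒ 7.
Reduction 16 − 7 = 9.

9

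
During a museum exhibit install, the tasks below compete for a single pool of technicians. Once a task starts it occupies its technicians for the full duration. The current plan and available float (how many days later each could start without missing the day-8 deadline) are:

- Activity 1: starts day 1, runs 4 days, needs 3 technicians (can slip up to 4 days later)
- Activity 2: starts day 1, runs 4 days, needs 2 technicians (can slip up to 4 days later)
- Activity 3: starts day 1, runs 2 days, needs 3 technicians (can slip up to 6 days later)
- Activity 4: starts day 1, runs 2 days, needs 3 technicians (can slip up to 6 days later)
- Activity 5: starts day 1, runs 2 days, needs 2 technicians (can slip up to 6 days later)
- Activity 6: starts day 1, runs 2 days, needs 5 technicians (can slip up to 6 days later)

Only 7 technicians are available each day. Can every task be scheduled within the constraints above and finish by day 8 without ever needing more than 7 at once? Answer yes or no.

yes

Schedule Activity 1@1, Activity 2@1, Activity 3@5, Activity 4@5, Activity 5@1, Activity 6@7: d1:7  d2:7  d3:5  d4:5  d5:6  d6:6  d7:5  d8:5 — peak 7 ≤ 7.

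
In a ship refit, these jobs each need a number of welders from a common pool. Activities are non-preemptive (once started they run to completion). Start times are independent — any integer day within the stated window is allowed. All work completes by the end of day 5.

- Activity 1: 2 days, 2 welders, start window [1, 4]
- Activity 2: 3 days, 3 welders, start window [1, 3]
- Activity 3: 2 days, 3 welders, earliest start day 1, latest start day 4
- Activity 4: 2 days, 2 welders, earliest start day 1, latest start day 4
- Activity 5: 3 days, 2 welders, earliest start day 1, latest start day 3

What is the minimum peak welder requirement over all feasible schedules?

6

Early-start (Activity 1@1, Activity 2@1, Activity 3@1, Activity 4@1, Activity 5@1) gives peak 12: d1:12  d2:12  d3:5  d4:0  d5:0.
Shift Activity 2→3, Activity 3→4.
Schedule Activity 1@1, Activity 2@3, Activity 3@4, Activity 4@1, Activity 5@1: d1:6  d2:6  d3:5  d4:6  d5:6 — peak 6.
Total welder-days = 29 over 5 days ⇒ peak ≥ ⌈29/5⌉ = 6, so 6 is optimal.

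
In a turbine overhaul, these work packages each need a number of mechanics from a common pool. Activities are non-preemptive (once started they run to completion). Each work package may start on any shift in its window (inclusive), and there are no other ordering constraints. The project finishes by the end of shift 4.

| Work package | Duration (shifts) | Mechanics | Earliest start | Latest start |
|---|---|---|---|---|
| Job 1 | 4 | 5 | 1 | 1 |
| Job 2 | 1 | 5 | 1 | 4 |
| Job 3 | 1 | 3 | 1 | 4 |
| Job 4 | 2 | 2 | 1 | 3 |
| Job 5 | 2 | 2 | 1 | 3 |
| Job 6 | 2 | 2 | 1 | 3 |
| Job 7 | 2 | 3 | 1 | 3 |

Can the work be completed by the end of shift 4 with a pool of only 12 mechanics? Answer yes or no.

Schedule Job 1@1, Job 2@1, Job 3@2, Job 4@1, Job 5@2, Job 6@3, Job 7@3: s1:12  s2:12  s3:12  s4:10 — peak 12 ≤ 12.

yes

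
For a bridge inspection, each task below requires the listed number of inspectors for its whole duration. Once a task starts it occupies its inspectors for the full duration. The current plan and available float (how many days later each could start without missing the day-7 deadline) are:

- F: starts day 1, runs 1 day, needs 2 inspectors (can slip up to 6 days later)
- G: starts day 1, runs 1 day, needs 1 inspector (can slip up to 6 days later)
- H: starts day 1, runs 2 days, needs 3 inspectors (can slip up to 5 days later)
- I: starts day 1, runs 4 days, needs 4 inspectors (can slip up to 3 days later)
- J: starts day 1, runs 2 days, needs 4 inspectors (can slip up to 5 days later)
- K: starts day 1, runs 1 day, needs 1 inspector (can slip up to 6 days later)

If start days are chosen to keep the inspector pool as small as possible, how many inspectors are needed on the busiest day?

Early-start (F@1, G@1, H@1, I@1, J@1, K@1) gives peak 15: d1:15  d2:11  d3:4  d4:4  d5:0  d6:0  d7:0.
Shift I→2, J→6.
Schedule F@1, G@1, H@1, I@2, J@6, K@1: d1:7  d2:7  d3:4  d4:4  d5:4  d6:4  d7:4 — peak 7.

7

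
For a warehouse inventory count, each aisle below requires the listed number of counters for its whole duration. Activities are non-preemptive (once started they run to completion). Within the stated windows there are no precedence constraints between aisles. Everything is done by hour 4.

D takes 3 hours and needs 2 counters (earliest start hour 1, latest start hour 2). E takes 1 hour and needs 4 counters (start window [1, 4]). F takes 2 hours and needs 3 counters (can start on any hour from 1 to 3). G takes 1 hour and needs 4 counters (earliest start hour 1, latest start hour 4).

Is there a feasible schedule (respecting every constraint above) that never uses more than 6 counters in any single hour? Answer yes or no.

yes

Schedule D@1, E@1, F@2, G@4: h1:6  h2:5  h3:5  h4:4 — peak 6 ≤ 6.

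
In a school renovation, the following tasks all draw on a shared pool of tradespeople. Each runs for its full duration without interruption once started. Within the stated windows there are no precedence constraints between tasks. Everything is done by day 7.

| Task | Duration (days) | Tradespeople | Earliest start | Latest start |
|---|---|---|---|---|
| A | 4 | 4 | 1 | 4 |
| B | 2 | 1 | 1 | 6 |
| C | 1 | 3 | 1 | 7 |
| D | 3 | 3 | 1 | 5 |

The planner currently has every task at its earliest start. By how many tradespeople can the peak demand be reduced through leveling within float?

5

Early-start peak: d1:11  d2:8  d3:7  d4:4  d5:0  d6:0  d7:0 ⇒ 11.
Leveled (A@1, B@1, C@5, D@5): d1:5  d2:5  d3:4  d4:4  d5:6  d6:3  d7:3 ⇒ 6.
Reduction 11 − 6 = 5.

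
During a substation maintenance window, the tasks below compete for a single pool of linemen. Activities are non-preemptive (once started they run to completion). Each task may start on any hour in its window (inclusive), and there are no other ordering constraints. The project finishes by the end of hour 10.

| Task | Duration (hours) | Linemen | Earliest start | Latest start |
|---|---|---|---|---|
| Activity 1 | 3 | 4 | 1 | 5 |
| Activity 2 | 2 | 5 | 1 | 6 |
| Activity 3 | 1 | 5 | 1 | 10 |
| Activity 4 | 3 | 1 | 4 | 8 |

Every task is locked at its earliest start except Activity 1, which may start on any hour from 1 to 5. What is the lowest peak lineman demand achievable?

10

Activity 1@1: h1:14  h2:9  h3:4  h4:1  h5:1  h6:1  h7:0  h8:0  h9:0  h10:0 → peak 14
Activity 1@2: h1:10  h2:9  h3:4  h4:5  h5:1  h6:1  h7:0  h8:0  h9:0  h10:0 → peak 10
Activity 1@3: h1:10  h2:5  h3:4  h4:5  h5:5  h6:1  h7:0  h8:0  h9:0  h10:0 → peak 10
Activity 1@4: h1:10  h2:5  h3:0  h4:5  h5:5  h6:5  h7:0  h8:0  h9:0  h10:0 → peak 10
Activity 1@5: h1:10  h2:5  h3:0  h4:1  h5:5  h6:5  h7:4  h8:0  h9:0  h10:0 → peak 10
Best is Activity 1@2, peak 10.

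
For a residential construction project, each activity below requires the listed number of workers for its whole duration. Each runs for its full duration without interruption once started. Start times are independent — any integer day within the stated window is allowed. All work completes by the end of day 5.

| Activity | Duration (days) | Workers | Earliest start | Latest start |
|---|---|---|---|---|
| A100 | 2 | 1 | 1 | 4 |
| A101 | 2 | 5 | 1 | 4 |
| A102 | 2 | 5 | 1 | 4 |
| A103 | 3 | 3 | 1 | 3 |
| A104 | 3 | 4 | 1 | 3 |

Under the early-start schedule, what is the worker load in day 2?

18

At early start, day 2 has: A100, A101, A102, A103, A104.
Demand: 1 + 5 + 5 + 3 + 4 = 18.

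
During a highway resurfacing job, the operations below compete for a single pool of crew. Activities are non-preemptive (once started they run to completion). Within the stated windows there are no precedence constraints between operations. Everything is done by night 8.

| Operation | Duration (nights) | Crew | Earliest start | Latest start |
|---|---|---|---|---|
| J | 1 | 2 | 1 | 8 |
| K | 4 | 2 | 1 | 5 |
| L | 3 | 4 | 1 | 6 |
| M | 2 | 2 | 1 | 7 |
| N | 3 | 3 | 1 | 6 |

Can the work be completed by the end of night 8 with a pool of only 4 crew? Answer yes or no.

Total crew member-nights = 35; over 8 nights the average is 35/8 > 4, so some night must exceed 4.

no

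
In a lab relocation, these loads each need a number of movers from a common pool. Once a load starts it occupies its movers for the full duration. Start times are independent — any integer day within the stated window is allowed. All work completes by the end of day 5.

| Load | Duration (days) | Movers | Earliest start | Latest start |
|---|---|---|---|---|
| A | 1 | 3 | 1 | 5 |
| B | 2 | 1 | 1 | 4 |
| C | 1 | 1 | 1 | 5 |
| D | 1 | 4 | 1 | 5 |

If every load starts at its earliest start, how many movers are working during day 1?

9

At early start, day 1 has: A, B, C, D.
Demand: 3 + 1 + 1 + 4 = 9.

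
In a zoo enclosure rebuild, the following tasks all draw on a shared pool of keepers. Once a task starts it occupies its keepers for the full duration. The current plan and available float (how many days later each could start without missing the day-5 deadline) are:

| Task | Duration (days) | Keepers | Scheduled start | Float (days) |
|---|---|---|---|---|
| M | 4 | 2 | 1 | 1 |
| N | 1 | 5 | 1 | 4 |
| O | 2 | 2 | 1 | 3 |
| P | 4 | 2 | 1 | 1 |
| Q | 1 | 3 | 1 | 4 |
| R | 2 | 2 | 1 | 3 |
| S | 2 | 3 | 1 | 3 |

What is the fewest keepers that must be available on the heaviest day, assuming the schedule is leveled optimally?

8

Early-start (M@1, N@1, O@1, P@1, Q@1, R@1, S@1) gives peak 19: d1:19  d2:11  d3:4  d4:4  d5:0.
Shift O→2, P→2, Q→5, R→2, S→4.
Schedule M@1, N@1, O@2, P@2, Q@5, R@2, S@4: d1:7  d2:8  d3:8  d4:7  d5:8 — peak 8.
Total keeper-days = 38 over 5 days ⇒ peak ≥ ⌈38/5⌉ = 8, so 8 is optimal.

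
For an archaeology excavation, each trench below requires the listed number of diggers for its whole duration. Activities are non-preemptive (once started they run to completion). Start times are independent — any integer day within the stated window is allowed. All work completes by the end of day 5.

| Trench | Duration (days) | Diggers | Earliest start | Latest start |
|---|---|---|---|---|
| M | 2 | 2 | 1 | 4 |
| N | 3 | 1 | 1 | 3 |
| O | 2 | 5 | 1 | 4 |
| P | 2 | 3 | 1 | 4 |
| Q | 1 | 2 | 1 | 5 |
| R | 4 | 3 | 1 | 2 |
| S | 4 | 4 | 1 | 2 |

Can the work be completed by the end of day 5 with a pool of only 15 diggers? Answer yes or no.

Schedule M@1, N@1, O@3, P@1, Q@1, R@1, S@2: d1:11  d2:13  d3:13  d4:12  d5:4 — peak 13 ≤ 15.

yes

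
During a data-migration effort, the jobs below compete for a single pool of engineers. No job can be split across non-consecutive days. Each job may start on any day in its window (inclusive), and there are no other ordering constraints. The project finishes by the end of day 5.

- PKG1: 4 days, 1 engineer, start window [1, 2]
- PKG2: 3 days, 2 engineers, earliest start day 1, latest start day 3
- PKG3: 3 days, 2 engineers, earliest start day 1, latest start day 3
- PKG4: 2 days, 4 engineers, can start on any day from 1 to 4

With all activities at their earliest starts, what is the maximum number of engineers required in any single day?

9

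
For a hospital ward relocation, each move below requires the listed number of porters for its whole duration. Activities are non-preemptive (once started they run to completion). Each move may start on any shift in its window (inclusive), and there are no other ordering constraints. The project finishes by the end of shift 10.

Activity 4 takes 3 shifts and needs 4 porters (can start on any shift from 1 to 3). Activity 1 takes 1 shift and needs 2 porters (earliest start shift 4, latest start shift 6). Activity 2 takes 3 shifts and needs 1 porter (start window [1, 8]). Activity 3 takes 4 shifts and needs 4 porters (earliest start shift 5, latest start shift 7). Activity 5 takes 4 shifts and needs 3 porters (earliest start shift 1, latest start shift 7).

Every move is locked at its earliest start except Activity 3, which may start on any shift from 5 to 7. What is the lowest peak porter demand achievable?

Activity 3@5: s1:8  s2:8  s3:8  s4:5  s5:4  s6:4  s7:4  s8:4  s9:0  s10:0 → peak 8
Activity 3@6: s1:8  s2:8  s3:8  s4:5  s5:0  s6:4  s7:4  s8:4  s9:4  s10:0 → peak 8
Activity 3@7: s1:8  s2:8  s3:8  s4:5  s5:0  s6:0  s7:4  s8:4  s9:4  s10:4 → peak 8
Best is Activity 3@5, peak 8.

8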